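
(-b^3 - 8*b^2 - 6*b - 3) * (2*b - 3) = -2*b^4 - 13*b^3 + 12*b^2 + 12*b + 9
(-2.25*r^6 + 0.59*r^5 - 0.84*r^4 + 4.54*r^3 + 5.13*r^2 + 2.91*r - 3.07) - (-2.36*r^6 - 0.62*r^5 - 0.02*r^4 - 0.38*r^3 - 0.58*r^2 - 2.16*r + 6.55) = 0.11*r^6 + 1.21*r^5 - 0.82*r^4 + 4.92*r^3 + 5.71*r^2 + 5.07*r - 9.62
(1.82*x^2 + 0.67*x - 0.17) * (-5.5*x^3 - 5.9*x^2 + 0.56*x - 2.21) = -10.01*x^5 - 14.423*x^4 - 1.9988*x^3 - 2.644*x^2 - 1.5759*x + 0.3757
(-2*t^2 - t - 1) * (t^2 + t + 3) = -2*t^4 - 3*t^3 - 8*t^2 - 4*t - 3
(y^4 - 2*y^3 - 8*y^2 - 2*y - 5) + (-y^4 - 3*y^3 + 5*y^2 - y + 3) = -5*y^3 - 3*y^2 - 3*y - 2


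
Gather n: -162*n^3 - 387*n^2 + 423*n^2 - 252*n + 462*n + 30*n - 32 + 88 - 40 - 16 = -162*n^3 + 36*n^2 + 240*n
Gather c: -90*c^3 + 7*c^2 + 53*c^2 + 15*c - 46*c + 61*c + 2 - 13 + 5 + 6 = -90*c^3 + 60*c^2 + 30*c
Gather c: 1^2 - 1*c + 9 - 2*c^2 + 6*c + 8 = -2*c^2 + 5*c + 18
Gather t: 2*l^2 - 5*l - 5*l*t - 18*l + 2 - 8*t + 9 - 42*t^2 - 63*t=2*l^2 - 23*l - 42*t^2 + t*(-5*l - 71) + 11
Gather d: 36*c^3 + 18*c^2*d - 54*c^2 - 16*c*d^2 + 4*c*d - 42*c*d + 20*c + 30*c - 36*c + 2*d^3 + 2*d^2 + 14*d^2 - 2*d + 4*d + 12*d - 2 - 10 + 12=36*c^3 - 54*c^2 + 14*c + 2*d^3 + d^2*(16 - 16*c) + d*(18*c^2 - 38*c + 14)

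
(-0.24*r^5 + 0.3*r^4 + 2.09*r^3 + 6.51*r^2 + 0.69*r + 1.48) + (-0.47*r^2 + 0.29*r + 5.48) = -0.24*r^5 + 0.3*r^4 + 2.09*r^3 + 6.04*r^2 + 0.98*r + 6.96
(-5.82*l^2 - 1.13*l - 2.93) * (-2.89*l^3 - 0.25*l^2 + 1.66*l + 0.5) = 16.8198*l^5 + 4.7207*l^4 - 0.910999999999998*l^3 - 4.0533*l^2 - 5.4288*l - 1.465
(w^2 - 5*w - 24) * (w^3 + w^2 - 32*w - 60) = w^5 - 4*w^4 - 61*w^3 + 76*w^2 + 1068*w + 1440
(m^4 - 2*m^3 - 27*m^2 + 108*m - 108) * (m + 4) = m^5 + 2*m^4 - 35*m^3 + 324*m - 432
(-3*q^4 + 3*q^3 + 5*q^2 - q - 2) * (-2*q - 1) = 6*q^5 - 3*q^4 - 13*q^3 - 3*q^2 + 5*q + 2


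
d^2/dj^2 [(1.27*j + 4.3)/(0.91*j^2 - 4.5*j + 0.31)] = ((3.604 - 6.9342*j)*(0.91*j^2 - 4.5*j + 0.31) + (1.27*j + 4.3)*(1.82*j - 4.5)*(3.64*j - 9.0))/(0.91*j^2 - 4.5*j + 0.31)^3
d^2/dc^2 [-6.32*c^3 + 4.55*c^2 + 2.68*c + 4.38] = 9.1 - 37.92*c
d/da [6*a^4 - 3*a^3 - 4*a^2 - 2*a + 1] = 24*a^3 - 9*a^2 - 8*a - 2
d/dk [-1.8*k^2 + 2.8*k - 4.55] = 2.8 - 3.6*k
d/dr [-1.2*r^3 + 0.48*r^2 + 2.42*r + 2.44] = -3.6*r^2 + 0.96*r + 2.42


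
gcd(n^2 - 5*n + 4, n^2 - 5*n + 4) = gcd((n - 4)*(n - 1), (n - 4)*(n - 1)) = n^2 - 5*n + 4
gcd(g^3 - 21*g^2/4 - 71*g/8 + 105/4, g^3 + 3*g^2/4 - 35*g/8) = g^2 + 3*g/4 - 35/8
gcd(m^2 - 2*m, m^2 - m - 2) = m - 2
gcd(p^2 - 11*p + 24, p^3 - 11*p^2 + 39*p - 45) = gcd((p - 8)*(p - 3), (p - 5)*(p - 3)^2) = p - 3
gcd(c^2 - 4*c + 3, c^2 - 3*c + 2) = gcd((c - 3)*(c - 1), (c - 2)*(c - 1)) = c - 1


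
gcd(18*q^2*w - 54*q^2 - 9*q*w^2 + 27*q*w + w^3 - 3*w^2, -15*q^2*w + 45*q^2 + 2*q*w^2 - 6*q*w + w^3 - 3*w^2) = 3*q*w - 9*q - w^2 + 3*w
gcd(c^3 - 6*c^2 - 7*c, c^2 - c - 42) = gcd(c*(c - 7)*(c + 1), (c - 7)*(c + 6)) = c - 7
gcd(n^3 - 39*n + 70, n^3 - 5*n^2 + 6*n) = n - 2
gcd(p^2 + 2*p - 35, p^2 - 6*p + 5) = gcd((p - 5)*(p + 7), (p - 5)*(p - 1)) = p - 5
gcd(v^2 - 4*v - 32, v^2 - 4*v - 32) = v^2 - 4*v - 32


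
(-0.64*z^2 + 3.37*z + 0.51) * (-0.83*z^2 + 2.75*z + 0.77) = 0.5312*z^4 - 4.5571*z^3 + 8.3514*z^2 + 3.9974*z + 0.3927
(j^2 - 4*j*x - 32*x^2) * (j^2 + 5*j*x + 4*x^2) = j^4 + j^3*x - 48*j^2*x^2 - 176*j*x^3 - 128*x^4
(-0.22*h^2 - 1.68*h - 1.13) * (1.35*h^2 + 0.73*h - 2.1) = -0.297*h^4 - 2.4286*h^3 - 2.2899*h^2 + 2.7031*h + 2.373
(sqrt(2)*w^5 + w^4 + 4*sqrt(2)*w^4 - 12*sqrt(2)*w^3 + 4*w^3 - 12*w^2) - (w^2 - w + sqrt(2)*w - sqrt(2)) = sqrt(2)*w^5 + w^4 + 4*sqrt(2)*w^4 - 12*sqrt(2)*w^3 + 4*w^3 - 13*w^2 - sqrt(2)*w + w + sqrt(2)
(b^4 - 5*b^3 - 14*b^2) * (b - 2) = b^5 - 7*b^4 - 4*b^3 + 28*b^2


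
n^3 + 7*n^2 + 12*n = n*(n + 3)*(n + 4)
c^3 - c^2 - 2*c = c*(c - 2)*(c + 1)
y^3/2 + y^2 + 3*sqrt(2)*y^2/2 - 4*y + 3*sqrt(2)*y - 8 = (y/2 + 1)*(y - sqrt(2))*(y + 4*sqrt(2))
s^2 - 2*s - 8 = (s - 4)*(s + 2)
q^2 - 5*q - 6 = (q - 6)*(q + 1)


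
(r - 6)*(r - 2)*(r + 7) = r^3 - r^2 - 44*r + 84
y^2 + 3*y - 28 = (y - 4)*(y + 7)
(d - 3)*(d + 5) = d^2 + 2*d - 15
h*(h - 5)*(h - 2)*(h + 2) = h^4 - 5*h^3 - 4*h^2 + 20*h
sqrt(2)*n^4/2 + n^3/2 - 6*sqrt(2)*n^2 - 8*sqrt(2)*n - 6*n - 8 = (n - 4)*(n + 2)*(n + sqrt(2)/2)*(sqrt(2)*n/2 + sqrt(2))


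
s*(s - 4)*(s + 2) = s^3 - 2*s^2 - 8*s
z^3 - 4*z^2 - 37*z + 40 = (z - 8)*(z - 1)*(z + 5)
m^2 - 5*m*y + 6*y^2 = (m - 3*y)*(m - 2*y)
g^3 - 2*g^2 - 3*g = g*(g - 3)*(g + 1)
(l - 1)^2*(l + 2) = l^3 - 3*l + 2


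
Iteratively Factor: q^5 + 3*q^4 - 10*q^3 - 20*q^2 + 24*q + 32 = (q + 4)*(q^4 - q^3 - 6*q^2 + 4*q + 8) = (q + 1)*(q + 4)*(q^3 - 2*q^2 - 4*q + 8) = (q - 2)*(q + 1)*(q + 4)*(q^2 - 4) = (q - 2)^2*(q + 1)*(q + 4)*(q + 2)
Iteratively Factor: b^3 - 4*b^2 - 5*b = (b + 1)*(b^2 - 5*b) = b*(b + 1)*(b - 5)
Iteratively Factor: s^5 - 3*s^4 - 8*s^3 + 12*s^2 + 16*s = (s + 2)*(s^4 - 5*s^3 + 2*s^2 + 8*s) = (s + 1)*(s + 2)*(s^3 - 6*s^2 + 8*s) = (s - 2)*(s + 1)*(s + 2)*(s^2 - 4*s) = (s - 4)*(s - 2)*(s + 1)*(s + 2)*(s)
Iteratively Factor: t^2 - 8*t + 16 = (t - 4)*(t - 4)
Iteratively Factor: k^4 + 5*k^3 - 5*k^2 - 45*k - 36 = (k + 1)*(k^3 + 4*k^2 - 9*k - 36) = (k + 1)*(k + 4)*(k^2 - 9) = (k + 1)*(k + 3)*(k + 4)*(k - 3)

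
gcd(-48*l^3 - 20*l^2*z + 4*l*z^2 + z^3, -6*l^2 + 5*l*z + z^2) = 6*l + z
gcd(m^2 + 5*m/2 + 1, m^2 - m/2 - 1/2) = m + 1/2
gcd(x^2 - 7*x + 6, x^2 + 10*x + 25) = 1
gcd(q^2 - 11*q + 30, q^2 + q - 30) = q - 5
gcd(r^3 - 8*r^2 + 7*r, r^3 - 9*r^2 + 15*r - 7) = r^2 - 8*r + 7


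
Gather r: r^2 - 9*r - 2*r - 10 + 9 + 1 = r^2 - 11*r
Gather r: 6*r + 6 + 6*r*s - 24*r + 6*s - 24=r*(6*s - 18) + 6*s - 18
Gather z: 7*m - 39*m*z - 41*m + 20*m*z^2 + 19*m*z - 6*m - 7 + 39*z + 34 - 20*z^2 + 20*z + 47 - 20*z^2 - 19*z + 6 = -40*m + z^2*(20*m - 40) + z*(40 - 20*m) + 80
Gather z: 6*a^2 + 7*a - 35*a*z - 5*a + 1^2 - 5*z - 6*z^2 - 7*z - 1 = 6*a^2 + 2*a - 6*z^2 + z*(-35*a - 12)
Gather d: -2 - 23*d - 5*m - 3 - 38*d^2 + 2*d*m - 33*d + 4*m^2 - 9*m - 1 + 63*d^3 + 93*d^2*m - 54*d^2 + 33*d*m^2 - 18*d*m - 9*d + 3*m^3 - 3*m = 63*d^3 + d^2*(93*m - 92) + d*(33*m^2 - 16*m - 65) + 3*m^3 + 4*m^2 - 17*m - 6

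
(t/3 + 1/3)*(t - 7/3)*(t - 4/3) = t^3/3 - 8*t^2/9 - 5*t/27 + 28/27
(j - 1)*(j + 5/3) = j^2 + 2*j/3 - 5/3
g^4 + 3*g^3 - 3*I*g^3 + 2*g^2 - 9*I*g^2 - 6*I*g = g*(g + 1)*(g + 2)*(g - 3*I)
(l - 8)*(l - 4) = l^2 - 12*l + 32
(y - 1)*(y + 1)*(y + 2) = y^3 + 2*y^2 - y - 2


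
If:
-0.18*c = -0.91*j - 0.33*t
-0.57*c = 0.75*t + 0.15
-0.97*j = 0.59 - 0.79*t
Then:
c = -0.77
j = -0.29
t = 0.39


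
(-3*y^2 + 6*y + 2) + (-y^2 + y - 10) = -4*y^2 + 7*y - 8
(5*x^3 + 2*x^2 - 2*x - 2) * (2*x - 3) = 10*x^4 - 11*x^3 - 10*x^2 + 2*x + 6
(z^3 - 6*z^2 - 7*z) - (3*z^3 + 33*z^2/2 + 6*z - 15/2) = -2*z^3 - 45*z^2/2 - 13*z + 15/2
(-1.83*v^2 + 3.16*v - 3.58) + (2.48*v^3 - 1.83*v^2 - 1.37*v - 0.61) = 2.48*v^3 - 3.66*v^2 + 1.79*v - 4.19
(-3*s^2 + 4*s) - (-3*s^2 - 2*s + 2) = 6*s - 2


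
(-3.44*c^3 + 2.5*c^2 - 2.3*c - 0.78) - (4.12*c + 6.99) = -3.44*c^3 + 2.5*c^2 - 6.42*c - 7.77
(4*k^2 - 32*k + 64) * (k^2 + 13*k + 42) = 4*k^4 + 20*k^3 - 184*k^2 - 512*k + 2688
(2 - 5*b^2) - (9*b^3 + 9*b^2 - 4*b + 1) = -9*b^3 - 14*b^2 + 4*b + 1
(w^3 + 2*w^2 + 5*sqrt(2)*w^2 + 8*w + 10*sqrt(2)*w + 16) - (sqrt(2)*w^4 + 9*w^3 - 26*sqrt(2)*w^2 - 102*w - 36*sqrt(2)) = -sqrt(2)*w^4 - 8*w^3 + 2*w^2 + 31*sqrt(2)*w^2 + 10*sqrt(2)*w + 110*w + 16 + 36*sqrt(2)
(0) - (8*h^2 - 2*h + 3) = -8*h^2 + 2*h - 3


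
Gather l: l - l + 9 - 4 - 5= 0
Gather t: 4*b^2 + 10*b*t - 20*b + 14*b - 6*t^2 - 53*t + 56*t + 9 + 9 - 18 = 4*b^2 - 6*b - 6*t^2 + t*(10*b + 3)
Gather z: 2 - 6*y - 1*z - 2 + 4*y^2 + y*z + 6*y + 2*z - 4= 4*y^2 + z*(y + 1) - 4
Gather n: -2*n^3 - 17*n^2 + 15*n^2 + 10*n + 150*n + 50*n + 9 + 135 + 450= -2*n^3 - 2*n^2 + 210*n + 594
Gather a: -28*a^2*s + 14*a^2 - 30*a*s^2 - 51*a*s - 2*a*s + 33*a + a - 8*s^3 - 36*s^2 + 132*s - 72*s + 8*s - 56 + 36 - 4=a^2*(14 - 28*s) + a*(-30*s^2 - 53*s + 34) - 8*s^3 - 36*s^2 + 68*s - 24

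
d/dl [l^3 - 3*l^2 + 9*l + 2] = 3*l^2 - 6*l + 9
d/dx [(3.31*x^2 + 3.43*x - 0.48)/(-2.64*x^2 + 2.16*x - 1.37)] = (16.2048*x^2 - 11.6038*x - 3.6623)/(6.9696*x^4 - 11.4048*x^3 + 11.8992*x^2 - 5.9184*x + 1.8769)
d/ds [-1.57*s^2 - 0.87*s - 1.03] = -3.14*s - 0.87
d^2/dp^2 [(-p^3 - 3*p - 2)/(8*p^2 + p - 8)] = 2*(-257*p^3 - 360*p^2 - 816*p - 154)/(512*p^6 + 192*p^5 - 1512*p^4 - 383*p^3 + 1512*p^2 + 192*p - 512)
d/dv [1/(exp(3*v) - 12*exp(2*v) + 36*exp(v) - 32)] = 3*(-exp(2*v) + 8*exp(v) - 12)*exp(v)/(exp(3*v) - 12*exp(2*v) + 36*exp(v) - 32)^2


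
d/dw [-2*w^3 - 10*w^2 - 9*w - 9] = -6*w^2 - 20*w - 9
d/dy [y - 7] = 1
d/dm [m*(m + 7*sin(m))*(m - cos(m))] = m*(m + 7*sin(m))*(sin(m) + 1) + m*(m - cos(m))*(7*cos(m) + 1) + (m + 7*sin(m))*(m - cos(m))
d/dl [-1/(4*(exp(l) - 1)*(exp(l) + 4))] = (2*exp(l) + 3)/(16*(exp(l) + 4)^2*sinh(l/2)^2)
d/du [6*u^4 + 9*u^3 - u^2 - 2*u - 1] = 24*u^3 + 27*u^2 - 2*u - 2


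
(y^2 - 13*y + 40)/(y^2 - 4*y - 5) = (y - 8)/(y + 1)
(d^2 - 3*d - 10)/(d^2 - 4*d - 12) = (d - 5)/(d - 6)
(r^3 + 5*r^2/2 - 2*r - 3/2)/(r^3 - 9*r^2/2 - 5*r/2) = (r^2 + 2*r - 3)/(r*(r - 5))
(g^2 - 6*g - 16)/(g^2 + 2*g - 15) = (g^2 - 6*g - 16)/(g^2 + 2*g - 15)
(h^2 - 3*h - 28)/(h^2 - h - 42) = (h + 4)/(h + 6)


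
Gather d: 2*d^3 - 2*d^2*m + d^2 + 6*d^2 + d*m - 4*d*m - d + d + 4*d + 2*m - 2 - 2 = 2*d^3 + d^2*(7 - 2*m) + d*(4 - 3*m) + 2*m - 4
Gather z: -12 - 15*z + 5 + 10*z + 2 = -5*z - 5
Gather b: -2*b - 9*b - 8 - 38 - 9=-11*b - 55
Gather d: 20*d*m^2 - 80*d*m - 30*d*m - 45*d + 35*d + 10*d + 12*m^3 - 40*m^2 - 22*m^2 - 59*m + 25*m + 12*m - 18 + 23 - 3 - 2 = d*(20*m^2 - 110*m) + 12*m^3 - 62*m^2 - 22*m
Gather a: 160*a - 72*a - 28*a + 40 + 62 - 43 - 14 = 60*a + 45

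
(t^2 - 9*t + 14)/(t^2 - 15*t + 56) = (t - 2)/(t - 8)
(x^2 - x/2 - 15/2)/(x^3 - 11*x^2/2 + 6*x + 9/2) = (2*x + 5)/(2*x^2 - 5*x - 3)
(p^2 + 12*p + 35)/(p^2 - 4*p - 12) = (p^2 + 12*p + 35)/(p^2 - 4*p - 12)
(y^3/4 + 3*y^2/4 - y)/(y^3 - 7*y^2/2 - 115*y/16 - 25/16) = 4*y*(-y^2 - 3*y + 4)/(-16*y^3 + 56*y^2 + 115*y + 25)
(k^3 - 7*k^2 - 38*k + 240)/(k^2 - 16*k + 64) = (k^2 + k - 30)/(k - 8)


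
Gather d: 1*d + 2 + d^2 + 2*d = d^2 + 3*d + 2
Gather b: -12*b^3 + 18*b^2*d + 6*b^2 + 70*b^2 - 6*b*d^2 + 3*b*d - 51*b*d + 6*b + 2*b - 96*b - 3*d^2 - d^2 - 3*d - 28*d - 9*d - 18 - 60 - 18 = -12*b^3 + b^2*(18*d + 76) + b*(-6*d^2 - 48*d - 88) - 4*d^2 - 40*d - 96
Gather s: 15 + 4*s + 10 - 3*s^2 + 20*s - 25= -3*s^2 + 24*s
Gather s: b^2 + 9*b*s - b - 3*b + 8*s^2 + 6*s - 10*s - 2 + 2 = b^2 - 4*b + 8*s^2 + s*(9*b - 4)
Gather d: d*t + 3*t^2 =d*t + 3*t^2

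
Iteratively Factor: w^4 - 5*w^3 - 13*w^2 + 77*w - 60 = (w - 5)*(w^3 - 13*w + 12) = (w - 5)*(w - 1)*(w^2 + w - 12) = (w - 5)*(w - 1)*(w + 4)*(w - 3)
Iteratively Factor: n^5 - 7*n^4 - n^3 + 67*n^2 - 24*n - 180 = (n + 2)*(n^4 - 9*n^3 + 17*n^2 + 33*n - 90) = (n - 3)*(n + 2)*(n^3 - 6*n^2 - n + 30) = (n - 3)*(n + 2)^2*(n^2 - 8*n + 15) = (n - 3)^2*(n + 2)^2*(n - 5)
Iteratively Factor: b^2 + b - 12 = (b - 3)*(b + 4)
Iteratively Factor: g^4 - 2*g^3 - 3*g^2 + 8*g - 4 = (g - 2)*(g^3 - 3*g + 2) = (g - 2)*(g + 2)*(g^2 - 2*g + 1) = (g - 2)*(g - 1)*(g + 2)*(g - 1)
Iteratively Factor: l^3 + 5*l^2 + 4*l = (l + 1)*(l^2 + 4*l) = l*(l + 1)*(l + 4)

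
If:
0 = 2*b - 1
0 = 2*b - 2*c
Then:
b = 1/2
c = 1/2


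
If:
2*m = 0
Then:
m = 0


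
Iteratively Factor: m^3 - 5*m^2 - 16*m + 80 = (m - 5)*(m^2 - 16) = (m - 5)*(m - 4)*(m + 4)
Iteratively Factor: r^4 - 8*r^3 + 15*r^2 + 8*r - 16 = (r - 1)*(r^3 - 7*r^2 + 8*r + 16) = (r - 4)*(r - 1)*(r^2 - 3*r - 4) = (r - 4)*(r - 1)*(r + 1)*(r - 4)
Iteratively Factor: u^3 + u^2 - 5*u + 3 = (u - 1)*(u^2 + 2*u - 3) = (u - 1)^2*(u + 3)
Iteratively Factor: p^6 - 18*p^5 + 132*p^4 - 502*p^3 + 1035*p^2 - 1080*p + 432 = (p - 3)*(p^5 - 15*p^4 + 87*p^3 - 241*p^2 + 312*p - 144) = (p - 3)^2*(p^4 - 12*p^3 + 51*p^2 - 88*p + 48) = (p - 3)^3*(p^3 - 9*p^2 + 24*p - 16) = (p - 4)*(p - 3)^3*(p^2 - 5*p + 4) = (p - 4)^2*(p - 3)^3*(p - 1)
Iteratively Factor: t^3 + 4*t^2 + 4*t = (t)*(t^2 + 4*t + 4) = t*(t + 2)*(t + 2)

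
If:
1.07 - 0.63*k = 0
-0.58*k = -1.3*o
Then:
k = 1.70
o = 0.76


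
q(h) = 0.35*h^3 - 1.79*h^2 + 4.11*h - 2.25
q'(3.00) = 2.82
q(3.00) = 3.42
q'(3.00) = 2.82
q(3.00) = 3.42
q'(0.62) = 2.29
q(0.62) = -0.31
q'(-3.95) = 34.63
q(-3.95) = -67.98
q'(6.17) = 21.99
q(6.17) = 37.18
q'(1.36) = 1.18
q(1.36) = 0.91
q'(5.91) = 19.63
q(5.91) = 31.77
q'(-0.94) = 8.40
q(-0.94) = -7.99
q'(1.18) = 1.35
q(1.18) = 0.68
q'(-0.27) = 5.15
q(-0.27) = -3.50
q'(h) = 1.05*h^2 - 3.58*h + 4.11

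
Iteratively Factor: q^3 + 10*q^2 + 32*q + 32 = (q + 4)*(q^2 + 6*q + 8) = (q + 4)^2*(q + 2)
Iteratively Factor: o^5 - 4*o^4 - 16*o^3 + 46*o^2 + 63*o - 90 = (o + 3)*(o^4 - 7*o^3 + 5*o^2 + 31*o - 30) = (o - 5)*(o + 3)*(o^3 - 2*o^2 - 5*o + 6) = (o - 5)*(o + 2)*(o + 3)*(o^2 - 4*o + 3) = (o - 5)*(o - 1)*(o + 2)*(o + 3)*(o - 3)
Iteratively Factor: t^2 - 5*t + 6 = (t - 3)*(t - 2)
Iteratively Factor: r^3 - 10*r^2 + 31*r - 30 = (r - 5)*(r^2 - 5*r + 6) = (r - 5)*(r - 3)*(r - 2)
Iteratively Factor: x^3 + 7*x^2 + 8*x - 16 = (x + 4)*(x^2 + 3*x - 4) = (x - 1)*(x + 4)*(x + 4)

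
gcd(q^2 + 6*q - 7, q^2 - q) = q - 1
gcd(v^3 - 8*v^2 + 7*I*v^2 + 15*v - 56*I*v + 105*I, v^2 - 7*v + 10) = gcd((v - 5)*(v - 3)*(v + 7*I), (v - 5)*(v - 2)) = v - 5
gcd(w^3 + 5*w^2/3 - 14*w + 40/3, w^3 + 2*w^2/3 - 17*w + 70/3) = w^2 + 3*w - 10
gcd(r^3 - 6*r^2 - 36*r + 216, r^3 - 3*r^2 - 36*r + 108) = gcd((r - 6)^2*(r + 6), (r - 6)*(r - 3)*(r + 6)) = r^2 - 36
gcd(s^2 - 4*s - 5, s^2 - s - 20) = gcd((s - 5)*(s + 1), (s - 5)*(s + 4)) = s - 5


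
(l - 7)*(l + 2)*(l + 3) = l^3 - 2*l^2 - 29*l - 42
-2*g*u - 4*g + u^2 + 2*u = (-2*g + u)*(u + 2)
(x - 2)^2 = x^2 - 4*x + 4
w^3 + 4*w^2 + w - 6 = (w - 1)*(w + 2)*(w + 3)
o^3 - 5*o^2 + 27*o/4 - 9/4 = (o - 3)*(o - 3/2)*(o - 1/2)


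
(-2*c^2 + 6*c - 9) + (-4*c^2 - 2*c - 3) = -6*c^2 + 4*c - 12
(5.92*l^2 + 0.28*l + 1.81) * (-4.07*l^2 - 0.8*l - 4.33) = -24.0944*l^4 - 5.8756*l^3 - 33.2243*l^2 - 2.6604*l - 7.8373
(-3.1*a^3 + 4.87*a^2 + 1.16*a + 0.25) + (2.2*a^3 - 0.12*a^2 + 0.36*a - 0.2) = -0.9*a^3 + 4.75*a^2 + 1.52*a + 0.05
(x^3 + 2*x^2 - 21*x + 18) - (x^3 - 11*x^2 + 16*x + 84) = 13*x^2 - 37*x - 66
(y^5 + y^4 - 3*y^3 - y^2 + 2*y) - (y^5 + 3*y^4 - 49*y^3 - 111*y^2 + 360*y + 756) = -2*y^4 + 46*y^3 + 110*y^2 - 358*y - 756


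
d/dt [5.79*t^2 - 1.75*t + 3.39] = 11.58*t - 1.75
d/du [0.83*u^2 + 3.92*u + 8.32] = 1.66*u + 3.92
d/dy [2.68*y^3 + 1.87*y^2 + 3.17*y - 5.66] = 8.04*y^2 + 3.74*y + 3.17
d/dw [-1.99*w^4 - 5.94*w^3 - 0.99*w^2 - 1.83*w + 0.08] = -7.96*w^3 - 17.82*w^2 - 1.98*w - 1.83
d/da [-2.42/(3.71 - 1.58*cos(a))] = 3.8236*sin(a)/(1.58*cos(a) - 3.71)^2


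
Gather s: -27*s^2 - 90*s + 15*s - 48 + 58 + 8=-27*s^2 - 75*s + 18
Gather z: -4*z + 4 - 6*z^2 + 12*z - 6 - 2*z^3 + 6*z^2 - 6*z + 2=-2*z^3 + 2*z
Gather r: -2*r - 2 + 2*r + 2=0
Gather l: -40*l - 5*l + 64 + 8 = 72 - 45*l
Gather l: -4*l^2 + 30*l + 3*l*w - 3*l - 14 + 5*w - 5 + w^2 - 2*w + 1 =-4*l^2 + l*(3*w + 27) + w^2 + 3*w - 18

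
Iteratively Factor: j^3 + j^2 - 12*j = (j - 3)*(j^2 + 4*j) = j*(j - 3)*(j + 4)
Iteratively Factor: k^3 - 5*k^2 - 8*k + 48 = (k - 4)*(k^2 - k - 12) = (k - 4)^2*(k + 3)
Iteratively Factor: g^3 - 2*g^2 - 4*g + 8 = (g - 2)*(g^2 - 4) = (g - 2)*(g + 2)*(g - 2)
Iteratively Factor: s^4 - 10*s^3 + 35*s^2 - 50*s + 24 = (s - 1)*(s^3 - 9*s^2 + 26*s - 24) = (s - 4)*(s - 1)*(s^2 - 5*s + 6) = (s - 4)*(s - 2)*(s - 1)*(s - 3)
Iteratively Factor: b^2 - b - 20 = (b - 5)*(b + 4)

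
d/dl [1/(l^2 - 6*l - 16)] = 2*(3 - l)/(-l^2 + 6*l + 16)^2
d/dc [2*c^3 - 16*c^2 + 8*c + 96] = 6*c^2 - 32*c + 8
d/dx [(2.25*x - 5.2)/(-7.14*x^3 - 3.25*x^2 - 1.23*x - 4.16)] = (32.13*x^3 - 104.0715*x^2 - 33.8*x - 15.756)/(50.9796*x^6 + 46.41*x^5 + 28.1269*x^4 + 67.3998*x^3 + 28.5529*x^2 + 10.2336*x + 17.3056)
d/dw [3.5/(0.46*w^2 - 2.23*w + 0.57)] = (7.805 - 3.22*w)/(0.46*w^2 - 2.23*w + 0.57)^2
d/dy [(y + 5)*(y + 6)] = 2*y + 11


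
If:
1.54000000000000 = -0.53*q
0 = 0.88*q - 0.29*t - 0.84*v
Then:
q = -2.91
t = -2.89655172413793*v - 8.81717631750163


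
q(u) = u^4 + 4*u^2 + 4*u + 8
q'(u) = 4*u^3 + 8*u + 4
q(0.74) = 13.45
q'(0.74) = 11.54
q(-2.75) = 84.44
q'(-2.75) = -101.19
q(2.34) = 69.24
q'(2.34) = 73.97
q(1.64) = 32.55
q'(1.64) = 34.76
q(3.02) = 139.74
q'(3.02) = 138.33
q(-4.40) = 442.65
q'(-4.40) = -371.94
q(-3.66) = 226.38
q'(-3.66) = -221.39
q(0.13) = 8.59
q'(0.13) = 5.05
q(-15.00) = 51473.00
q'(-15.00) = -13616.00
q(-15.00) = 51473.00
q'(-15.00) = -13616.00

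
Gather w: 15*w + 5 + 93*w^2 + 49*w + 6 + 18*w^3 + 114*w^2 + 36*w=18*w^3 + 207*w^2 + 100*w + 11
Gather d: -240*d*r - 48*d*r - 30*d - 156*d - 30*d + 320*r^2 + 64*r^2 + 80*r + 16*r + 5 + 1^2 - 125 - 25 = d*(-288*r - 216) + 384*r^2 + 96*r - 144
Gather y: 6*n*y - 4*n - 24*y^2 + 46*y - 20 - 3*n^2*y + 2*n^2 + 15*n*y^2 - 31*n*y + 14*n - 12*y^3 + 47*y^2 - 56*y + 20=2*n^2 + 10*n - 12*y^3 + y^2*(15*n + 23) + y*(-3*n^2 - 25*n - 10)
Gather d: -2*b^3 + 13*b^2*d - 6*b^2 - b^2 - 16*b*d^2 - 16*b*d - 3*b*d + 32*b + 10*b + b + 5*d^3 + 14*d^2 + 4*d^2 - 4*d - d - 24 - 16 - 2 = -2*b^3 - 7*b^2 + 43*b + 5*d^3 + d^2*(18 - 16*b) + d*(13*b^2 - 19*b - 5) - 42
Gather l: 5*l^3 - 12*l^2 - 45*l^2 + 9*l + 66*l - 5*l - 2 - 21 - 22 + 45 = 5*l^3 - 57*l^2 + 70*l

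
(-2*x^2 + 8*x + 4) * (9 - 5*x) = 10*x^3 - 58*x^2 + 52*x + 36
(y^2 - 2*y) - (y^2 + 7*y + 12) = -9*y - 12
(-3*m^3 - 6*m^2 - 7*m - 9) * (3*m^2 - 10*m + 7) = -9*m^5 + 12*m^4 + 18*m^3 + m^2 + 41*m - 63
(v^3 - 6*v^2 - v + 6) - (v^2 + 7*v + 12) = v^3 - 7*v^2 - 8*v - 6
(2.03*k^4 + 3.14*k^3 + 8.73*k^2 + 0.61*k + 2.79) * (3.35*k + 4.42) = 6.8005*k^5 + 19.4916*k^4 + 43.1243*k^3 + 40.6301*k^2 + 12.0427*k + 12.3318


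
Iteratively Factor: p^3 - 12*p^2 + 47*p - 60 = (p - 3)*(p^2 - 9*p + 20) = (p - 5)*(p - 3)*(p - 4)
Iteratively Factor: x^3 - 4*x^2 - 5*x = (x)*(x^2 - 4*x - 5) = x*(x + 1)*(x - 5)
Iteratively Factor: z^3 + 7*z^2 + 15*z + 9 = (z + 3)*(z^2 + 4*z + 3) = (z + 1)*(z + 3)*(z + 3)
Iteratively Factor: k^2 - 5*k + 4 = (k - 4)*(k - 1)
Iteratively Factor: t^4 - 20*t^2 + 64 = (t - 2)*(t^3 + 2*t^2 - 16*t - 32) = (t - 2)*(t + 4)*(t^2 - 2*t - 8) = (t - 2)*(t + 2)*(t + 4)*(t - 4)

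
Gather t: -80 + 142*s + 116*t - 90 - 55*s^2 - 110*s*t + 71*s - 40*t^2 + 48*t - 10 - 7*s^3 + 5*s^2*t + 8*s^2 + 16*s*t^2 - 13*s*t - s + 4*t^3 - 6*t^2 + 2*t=-7*s^3 - 47*s^2 + 212*s + 4*t^3 + t^2*(16*s - 46) + t*(5*s^2 - 123*s + 166) - 180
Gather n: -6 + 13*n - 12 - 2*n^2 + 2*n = -2*n^2 + 15*n - 18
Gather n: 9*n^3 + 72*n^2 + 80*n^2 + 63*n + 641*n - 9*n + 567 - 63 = 9*n^3 + 152*n^2 + 695*n + 504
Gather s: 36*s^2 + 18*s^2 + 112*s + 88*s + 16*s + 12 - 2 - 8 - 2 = 54*s^2 + 216*s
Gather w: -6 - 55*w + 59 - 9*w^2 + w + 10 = -9*w^2 - 54*w + 63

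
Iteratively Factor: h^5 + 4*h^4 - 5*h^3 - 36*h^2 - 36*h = (h + 2)*(h^4 + 2*h^3 - 9*h^2 - 18*h) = (h + 2)^2*(h^3 - 9*h) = h*(h + 2)^2*(h^2 - 9) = h*(h - 3)*(h + 2)^2*(h + 3)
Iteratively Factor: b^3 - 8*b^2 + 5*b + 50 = (b - 5)*(b^2 - 3*b - 10) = (b - 5)^2*(b + 2)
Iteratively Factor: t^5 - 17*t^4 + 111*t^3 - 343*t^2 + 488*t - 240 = (t - 3)*(t^4 - 14*t^3 + 69*t^2 - 136*t + 80) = (t - 3)*(t - 1)*(t^3 - 13*t^2 + 56*t - 80) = (t - 4)*(t - 3)*(t - 1)*(t^2 - 9*t + 20) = (t - 5)*(t - 4)*(t - 3)*(t - 1)*(t - 4)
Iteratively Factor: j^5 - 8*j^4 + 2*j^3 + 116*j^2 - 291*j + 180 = (j - 3)*(j^4 - 5*j^3 - 13*j^2 + 77*j - 60) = (j - 5)*(j - 3)*(j^3 - 13*j + 12) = (j - 5)*(j - 3)^2*(j^2 + 3*j - 4) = (j - 5)*(j - 3)^2*(j - 1)*(j + 4)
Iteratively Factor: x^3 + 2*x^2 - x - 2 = (x - 1)*(x^2 + 3*x + 2) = (x - 1)*(x + 2)*(x + 1)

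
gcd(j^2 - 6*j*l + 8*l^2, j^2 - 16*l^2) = j - 4*l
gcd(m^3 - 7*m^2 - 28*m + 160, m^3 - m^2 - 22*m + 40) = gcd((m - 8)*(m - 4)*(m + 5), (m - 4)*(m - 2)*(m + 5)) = m^2 + m - 20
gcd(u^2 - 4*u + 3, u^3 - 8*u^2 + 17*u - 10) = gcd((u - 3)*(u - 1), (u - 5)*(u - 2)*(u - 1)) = u - 1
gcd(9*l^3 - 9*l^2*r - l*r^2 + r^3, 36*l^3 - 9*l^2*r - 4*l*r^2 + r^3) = -9*l^2 + r^2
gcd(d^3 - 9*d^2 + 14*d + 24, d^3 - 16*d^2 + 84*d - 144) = d^2 - 10*d + 24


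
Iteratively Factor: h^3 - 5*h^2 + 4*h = (h - 4)*(h^2 - h) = (h - 4)*(h - 1)*(h)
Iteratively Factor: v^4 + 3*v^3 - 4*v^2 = (v)*(v^3 + 3*v^2 - 4*v) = v*(v - 1)*(v^2 + 4*v) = v*(v - 1)*(v + 4)*(v)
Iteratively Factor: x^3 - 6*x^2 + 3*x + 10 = (x - 2)*(x^2 - 4*x - 5) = (x - 2)*(x + 1)*(x - 5)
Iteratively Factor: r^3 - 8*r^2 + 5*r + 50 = (r - 5)*(r^2 - 3*r - 10) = (r - 5)^2*(r + 2)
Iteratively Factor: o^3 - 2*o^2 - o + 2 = (o - 2)*(o^2 - 1) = (o - 2)*(o - 1)*(o + 1)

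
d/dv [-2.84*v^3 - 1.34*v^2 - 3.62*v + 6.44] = -8.52*v^2 - 2.68*v - 3.62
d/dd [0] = 0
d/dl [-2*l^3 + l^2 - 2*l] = -6*l^2 + 2*l - 2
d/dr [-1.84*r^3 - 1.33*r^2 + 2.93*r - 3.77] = -5.52*r^2 - 2.66*r + 2.93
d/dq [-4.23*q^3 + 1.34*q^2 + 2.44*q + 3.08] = -12.69*q^2 + 2.68*q + 2.44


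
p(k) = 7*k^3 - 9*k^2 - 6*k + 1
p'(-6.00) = 858.00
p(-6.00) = -1799.00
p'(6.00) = 642.00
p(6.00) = 1153.00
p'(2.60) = 89.16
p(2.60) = 47.59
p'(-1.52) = 69.88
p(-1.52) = -35.26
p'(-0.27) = 0.39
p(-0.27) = 1.83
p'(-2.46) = 165.36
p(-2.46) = -142.91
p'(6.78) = 837.30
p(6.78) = 1728.26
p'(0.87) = -5.77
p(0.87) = -6.42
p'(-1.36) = 57.32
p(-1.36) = -25.09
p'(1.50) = 14.25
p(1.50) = -4.62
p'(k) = 21*k^2 - 18*k - 6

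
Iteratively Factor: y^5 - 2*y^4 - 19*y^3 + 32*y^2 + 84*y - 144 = (y + 3)*(y^4 - 5*y^3 - 4*y^2 + 44*y - 48) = (y + 3)^2*(y^3 - 8*y^2 + 20*y - 16) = (y - 2)*(y + 3)^2*(y^2 - 6*y + 8) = (y - 4)*(y - 2)*(y + 3)^2*(y - 2)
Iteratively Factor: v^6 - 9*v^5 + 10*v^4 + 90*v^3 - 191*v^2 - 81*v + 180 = (v - 3)*(v^5 - 6*v^4 - 8*v^3 + 66*v^2 + 7*v - 60) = (v - 5)*(v - 3)*(v^4 - v^3 - 13*v^2 + v + 12) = (v - 5)*(v - 3)*(v + 1)*(v^3 - 2*v^2 - 11*v + 12) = (v - 5)*(v - 3)*(v + 1)*(v + 3)*(v^2 - 5*v + 4) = (v - 5)*(v - 3)*(v - 1)*(v + 1)*(v + 3)*(v - 4)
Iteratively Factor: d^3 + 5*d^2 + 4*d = (d + 4)*(d^2 + d) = (d + 1)*(d + 4)*(d)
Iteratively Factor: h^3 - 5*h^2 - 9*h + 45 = (h - 5)*(h^2 - 9) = (h - 5)*(h + 3)*(h - 3)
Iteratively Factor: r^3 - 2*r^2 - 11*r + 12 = (r - 4)*(r^2 + 2*r - 3) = (r - 4)*(r - 1)*(r + 3)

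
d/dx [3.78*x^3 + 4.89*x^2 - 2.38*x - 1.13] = 11.34*x^2 + 9.78*x - 2.38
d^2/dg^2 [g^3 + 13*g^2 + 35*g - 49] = 6*g + 26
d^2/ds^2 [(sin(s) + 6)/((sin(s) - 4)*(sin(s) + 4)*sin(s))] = 2*(-2*sin(s)^4 - 27*sin(s)^3 - 29*sin(s)^2 + 132*sin(s) + 16 - 1056/sin(s) + 1536/sin(s)^3)/((sin(s) - 4)^3*(sin(s) + 4)^3)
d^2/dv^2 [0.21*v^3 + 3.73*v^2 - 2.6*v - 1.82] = 1.26*v + 7.46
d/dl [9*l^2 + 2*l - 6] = 18*l + 2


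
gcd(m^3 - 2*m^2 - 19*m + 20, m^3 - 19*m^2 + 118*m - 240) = m - 5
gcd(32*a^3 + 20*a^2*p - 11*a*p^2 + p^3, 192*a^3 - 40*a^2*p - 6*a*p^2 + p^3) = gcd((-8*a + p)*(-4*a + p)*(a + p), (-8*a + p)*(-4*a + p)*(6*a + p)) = 32*a^2 - 12*a*p + p^2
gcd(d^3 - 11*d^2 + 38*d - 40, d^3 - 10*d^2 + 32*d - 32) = d^2 - 6*d + 8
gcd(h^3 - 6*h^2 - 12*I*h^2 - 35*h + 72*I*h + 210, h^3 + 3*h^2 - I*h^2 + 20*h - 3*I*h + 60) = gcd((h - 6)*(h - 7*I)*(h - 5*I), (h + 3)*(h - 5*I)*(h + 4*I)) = h - 5*I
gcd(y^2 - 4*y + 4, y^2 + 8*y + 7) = 1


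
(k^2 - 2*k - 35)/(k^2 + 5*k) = (k - 7)/k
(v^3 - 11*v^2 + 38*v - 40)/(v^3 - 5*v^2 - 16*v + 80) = (v - 2)/(v + 4)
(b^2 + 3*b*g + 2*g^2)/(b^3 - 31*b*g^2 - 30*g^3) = (b + 2*g)/(b^2 - b*g - 30*g^2)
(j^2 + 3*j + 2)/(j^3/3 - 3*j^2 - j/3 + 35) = 3*(j^2 + 3*j + 2)/(j^3 - 9*j^2 - j + 105)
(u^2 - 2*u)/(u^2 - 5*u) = (u - 2)/(u - 5)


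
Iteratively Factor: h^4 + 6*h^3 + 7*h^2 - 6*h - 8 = (h + 1)*(h^3 + 5*h^2 + 2*h - 8) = (h - 1)*(h + 1)*(h^2 + 6*h + 8) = (h - 1)*(h + 1)*(h + 4)*(h + 2)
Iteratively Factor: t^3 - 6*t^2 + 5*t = (t)*(t^2 - 6*t + 5) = t*(t - 1)*(t - 5)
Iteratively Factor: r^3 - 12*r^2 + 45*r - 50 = (r - 2)*(r^2 - 10*r + 25) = (r - 5)*(r - 2)*(r - 5)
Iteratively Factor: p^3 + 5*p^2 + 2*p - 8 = (p + 2)*(p^2 + 3*p - 4) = (p + 2)*(p + 4)*(p - 1)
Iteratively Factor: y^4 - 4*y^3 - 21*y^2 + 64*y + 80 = (y + 1)*(y^3 - 5*y^2 - 16*y + 80) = (y - 4)*(y + 1)*(y^2 - y - 20) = (y - 5)*(y - 4)*(y + 1)*(y + 4)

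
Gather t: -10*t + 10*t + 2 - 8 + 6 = 0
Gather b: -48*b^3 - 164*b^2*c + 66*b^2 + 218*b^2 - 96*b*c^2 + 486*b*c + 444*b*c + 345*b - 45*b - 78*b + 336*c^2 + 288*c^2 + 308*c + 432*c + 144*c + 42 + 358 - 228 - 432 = -48*b^3 + b^2*(284 - 164*c) + b*(-96*c^2 + 930*c + 222) + 624*c^2 + 884*c - 260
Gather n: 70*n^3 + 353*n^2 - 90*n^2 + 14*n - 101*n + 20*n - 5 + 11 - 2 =70*n^3 + 263*n^2 - 67*n + 4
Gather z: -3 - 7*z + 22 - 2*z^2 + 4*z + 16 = -2*z^2 - 3*z + 35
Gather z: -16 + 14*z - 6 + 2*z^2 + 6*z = 2*z^2 + 20*z - 22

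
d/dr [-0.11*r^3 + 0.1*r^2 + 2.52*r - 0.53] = -0.33*r^2 + 0.2*r + 2.52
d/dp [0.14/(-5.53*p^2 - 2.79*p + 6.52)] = (1.5484*p + 0.3906)/(5.53*p^2 + 2.79*p - 6.52)^2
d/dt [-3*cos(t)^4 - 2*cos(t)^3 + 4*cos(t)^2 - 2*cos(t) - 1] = (cos(t) + 3*cos(2*t) + 3*cos(3*t) + 5)*sin(t)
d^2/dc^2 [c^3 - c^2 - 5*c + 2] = 6*c - 2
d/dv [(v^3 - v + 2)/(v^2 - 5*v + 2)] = (-(2*v - 5)*(v^3 - v + 2) + (3*v^2 - 1)*(v^2 - 5*v + 2))/(v^2 - 5*v + 2)^2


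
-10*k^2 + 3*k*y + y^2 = (-2*k + y)*(5*k + y)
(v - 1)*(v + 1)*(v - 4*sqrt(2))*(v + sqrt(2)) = v^4 - 3*sqrt(2)*v^3 - 9*v^2 + 3*sqrt(2)*v + 8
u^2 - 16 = (u - 4)*(u + 4)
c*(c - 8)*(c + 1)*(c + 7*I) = c^4 - 7*c^3 + 7*I*c^3 - 8*c^2 - 49*I*c^2 - 56*I*c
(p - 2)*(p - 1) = p^2 - 3*p + 2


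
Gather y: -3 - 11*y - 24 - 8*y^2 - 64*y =-8*y^2 - 75*y - 27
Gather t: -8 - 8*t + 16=8 - 8*t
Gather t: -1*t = -t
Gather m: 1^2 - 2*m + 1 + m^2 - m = m^2 - 3*m + 2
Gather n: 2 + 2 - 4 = 0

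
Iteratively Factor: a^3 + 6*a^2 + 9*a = (a)*(a^2 + 6*a + 9) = a*(a + 3)*(a + 3)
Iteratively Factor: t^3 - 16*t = (t - 4)*(t^2 + 4*t) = (t - 4)*(t + 4)*(t)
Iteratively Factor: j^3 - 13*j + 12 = (j - 1)*(j^2 + j - 12) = (j - 1)*(j + 4)*(j - 3)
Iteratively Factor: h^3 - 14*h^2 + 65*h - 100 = (h - 4)*(h^2 - 10*h + 25) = (h - 5)*(h - 4)*(h - 5)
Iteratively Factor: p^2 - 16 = (p + 4)*(p - 4)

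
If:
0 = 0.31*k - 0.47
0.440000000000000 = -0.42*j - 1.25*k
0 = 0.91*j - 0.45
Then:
No Solution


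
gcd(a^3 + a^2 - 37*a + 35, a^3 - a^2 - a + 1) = a - 1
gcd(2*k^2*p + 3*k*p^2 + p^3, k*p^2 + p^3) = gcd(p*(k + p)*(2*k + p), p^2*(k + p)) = k*p + p^2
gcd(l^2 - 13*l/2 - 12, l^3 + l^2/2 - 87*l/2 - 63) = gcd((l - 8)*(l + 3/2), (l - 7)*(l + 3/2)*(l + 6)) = l + 3/2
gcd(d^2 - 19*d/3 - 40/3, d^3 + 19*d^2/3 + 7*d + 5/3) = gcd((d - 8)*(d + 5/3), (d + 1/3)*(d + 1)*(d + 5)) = 1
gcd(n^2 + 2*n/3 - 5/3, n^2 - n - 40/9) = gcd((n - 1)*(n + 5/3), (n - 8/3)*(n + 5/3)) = n + 5/3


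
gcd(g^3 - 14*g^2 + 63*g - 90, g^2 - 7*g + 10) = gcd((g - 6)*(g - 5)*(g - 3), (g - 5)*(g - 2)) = g - 5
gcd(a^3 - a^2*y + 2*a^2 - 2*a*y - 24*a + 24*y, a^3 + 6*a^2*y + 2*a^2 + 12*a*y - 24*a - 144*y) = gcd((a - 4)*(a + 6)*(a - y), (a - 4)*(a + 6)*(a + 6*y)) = a^2 + 2*a - 24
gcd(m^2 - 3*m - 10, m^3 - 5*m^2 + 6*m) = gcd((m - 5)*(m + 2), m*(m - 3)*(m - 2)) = 1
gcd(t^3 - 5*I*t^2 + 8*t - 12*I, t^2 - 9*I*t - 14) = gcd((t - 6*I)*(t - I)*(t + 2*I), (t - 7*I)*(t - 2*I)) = 1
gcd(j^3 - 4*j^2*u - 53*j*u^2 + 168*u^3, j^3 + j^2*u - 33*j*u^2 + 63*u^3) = -j^2 - 4*j*u + 21*u^2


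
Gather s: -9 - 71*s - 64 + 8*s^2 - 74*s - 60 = 8*s^2 - 145*s - 133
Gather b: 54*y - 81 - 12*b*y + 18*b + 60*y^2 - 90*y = b*(18 - 12*y) + 60*y^2 - 36*y - 81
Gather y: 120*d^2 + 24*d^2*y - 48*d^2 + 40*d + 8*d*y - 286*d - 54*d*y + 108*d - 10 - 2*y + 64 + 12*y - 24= 72*d^2 - 138*d + y*(24*d^2 - 46*d + 10) + 30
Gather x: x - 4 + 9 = x + 5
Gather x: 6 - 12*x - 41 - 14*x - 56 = -26*x - 91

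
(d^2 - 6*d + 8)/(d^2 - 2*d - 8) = (d - 2)/(d + 2)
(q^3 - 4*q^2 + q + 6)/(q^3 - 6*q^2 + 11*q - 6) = (q + 1)/(q - 1)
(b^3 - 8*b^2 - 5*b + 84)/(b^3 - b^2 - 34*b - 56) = (b^2 - b - 12)/(b^2 + 6*b + 8)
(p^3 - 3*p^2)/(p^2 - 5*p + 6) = p^2/(p - 2)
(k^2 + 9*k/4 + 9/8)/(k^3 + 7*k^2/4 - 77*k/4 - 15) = (k + 3/2)/(k^2 + k - 20)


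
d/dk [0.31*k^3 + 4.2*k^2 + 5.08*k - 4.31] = 0.93*k^2 + 8.4*k + 5.08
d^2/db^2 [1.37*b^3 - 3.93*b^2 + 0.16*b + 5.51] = 8.22*b - 7.86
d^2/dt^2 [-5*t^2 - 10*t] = -10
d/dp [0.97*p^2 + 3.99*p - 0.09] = 1.94*p + 3.99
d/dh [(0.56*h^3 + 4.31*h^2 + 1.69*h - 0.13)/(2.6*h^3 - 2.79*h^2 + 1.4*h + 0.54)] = (-8.88178419700125e-16*h^5 - 12.7684*h^4 - 7.22*h^3 + 12.6703*h^2 + 3.9294*h + 1.0946)/(6.76*h^6 - 14.508*h^5 + 15.0641*h^4 - 5.004*h^3 - 1.0532*h^2 + 1.512*h + 0.2916)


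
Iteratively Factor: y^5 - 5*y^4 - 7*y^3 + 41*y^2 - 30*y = (y - 2)*(y^4 - 3*y^3 - 13*y^2 + 15*y) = (y - 2)*(y - 1)*(y^3 - 2*y^2 - 15*y) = (y - 5)*(y - 2)*(y - 1)*(y^2 + 3*y) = (y - 5)*(y - 2)*(y - 1)*(y + 3)*(y)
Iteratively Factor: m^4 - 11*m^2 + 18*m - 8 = (m + 4)*(m^3 - 4*m^2 + 5*m - 2) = (m - 1)*(m + 4)*(m^2 - 3*m + 2) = (m - 1)^2*(m + 4)*(m - 2)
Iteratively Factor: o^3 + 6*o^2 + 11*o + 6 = (o + 1)*(o^2 + 5*o + 6) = (o + 1)*(o + 2)*(o + 3)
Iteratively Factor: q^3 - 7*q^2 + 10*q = (q - 2)*(q^2 - 5*q) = (q - 5)*(q - 2)*(q)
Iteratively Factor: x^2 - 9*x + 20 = (x - 4)*(x - 5)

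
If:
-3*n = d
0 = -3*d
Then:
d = 0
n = 0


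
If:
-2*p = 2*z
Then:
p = -z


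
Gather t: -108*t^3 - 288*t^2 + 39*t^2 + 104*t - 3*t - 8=-108*t^3 - 249*t^2 + 101*t - 8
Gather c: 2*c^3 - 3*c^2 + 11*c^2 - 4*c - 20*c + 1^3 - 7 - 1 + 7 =2*c^3 + 8*c^2 - 24*c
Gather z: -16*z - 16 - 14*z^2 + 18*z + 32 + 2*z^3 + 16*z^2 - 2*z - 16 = 2*z^3 + 2*z^2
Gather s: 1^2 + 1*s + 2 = s + 3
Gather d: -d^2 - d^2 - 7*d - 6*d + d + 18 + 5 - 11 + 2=-2*d^2 - 12*d + 14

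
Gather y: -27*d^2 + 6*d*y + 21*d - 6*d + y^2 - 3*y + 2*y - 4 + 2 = -27*d^2 + 15*d + y^2 + y*(6*d - 1) - 2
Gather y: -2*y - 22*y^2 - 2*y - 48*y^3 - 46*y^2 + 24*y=-48*y^3 - 68*y^2 + 20*y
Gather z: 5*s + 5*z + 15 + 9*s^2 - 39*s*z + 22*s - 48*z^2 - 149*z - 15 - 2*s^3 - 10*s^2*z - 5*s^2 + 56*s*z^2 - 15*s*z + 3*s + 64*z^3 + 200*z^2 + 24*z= -2*s^3 + 4*s^2 + 30*s + 64*z^3 + z^2*(56*s + 152) + z*(-10*s^2 - 54*s - 120)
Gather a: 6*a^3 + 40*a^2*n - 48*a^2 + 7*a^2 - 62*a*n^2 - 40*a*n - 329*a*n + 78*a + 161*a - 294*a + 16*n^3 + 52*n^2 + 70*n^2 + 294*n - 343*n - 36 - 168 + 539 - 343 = 6*a^3 + a^2*(40*n - 41) + a*(-62*n^2 - 369*n - 55) + 16*n^3 + 122*n^2 - 49*n - 8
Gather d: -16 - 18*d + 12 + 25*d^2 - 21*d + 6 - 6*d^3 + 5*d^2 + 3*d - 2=-6*d^3 + 30*d^2 - 36*d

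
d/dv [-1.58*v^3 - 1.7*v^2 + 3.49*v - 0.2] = -4.74*v^2 - 3.4*v + 3.49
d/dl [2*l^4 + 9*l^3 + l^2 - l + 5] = 8*l^3 + 27*l^2 + 2*l - 1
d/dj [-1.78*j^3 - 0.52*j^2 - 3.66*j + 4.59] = -5.34*j^2 - 1.04*j - 3.66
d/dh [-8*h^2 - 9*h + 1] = -16*h - 9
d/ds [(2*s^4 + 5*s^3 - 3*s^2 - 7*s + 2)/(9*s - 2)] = (54*s^4 + 74*s^3 - 57*s^2 + 12*s - 4)/(81*s^2 - 36*s + 4)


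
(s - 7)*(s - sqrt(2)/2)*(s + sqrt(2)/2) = s^3 - 7*s^2 - s/2 + 7/2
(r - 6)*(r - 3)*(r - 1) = r^3 - 10*r^2 + 27*r - 18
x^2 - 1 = (x - 1)*(x + 1)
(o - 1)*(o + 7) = o^2 + 6*o - 7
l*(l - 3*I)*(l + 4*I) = l^3 + I*l^2 + 12*l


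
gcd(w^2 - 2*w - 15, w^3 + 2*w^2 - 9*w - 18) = w + 3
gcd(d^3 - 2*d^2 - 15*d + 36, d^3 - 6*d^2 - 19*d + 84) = d^2 + d - 12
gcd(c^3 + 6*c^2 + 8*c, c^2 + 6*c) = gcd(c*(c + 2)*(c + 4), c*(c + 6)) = c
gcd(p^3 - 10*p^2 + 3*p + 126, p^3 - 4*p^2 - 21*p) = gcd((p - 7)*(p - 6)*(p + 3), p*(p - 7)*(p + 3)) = p^2 - 4*p - 21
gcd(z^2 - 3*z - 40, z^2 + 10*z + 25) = z + 5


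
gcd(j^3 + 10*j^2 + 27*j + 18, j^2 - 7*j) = 1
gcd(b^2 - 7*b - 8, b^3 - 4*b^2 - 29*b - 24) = b^2 - 7*b - 8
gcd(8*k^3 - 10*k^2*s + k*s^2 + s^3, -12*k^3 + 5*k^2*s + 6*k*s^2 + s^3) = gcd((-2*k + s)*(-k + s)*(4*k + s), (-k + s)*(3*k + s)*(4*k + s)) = -4*k^2 + 3*k*s + s^2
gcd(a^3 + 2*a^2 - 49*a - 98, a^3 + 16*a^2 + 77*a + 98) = a^2 + 9*a + 14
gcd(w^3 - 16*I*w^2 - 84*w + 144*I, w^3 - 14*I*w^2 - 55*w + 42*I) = w - 6*I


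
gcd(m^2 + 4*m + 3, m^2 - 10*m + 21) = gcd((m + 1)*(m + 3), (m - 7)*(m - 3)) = 1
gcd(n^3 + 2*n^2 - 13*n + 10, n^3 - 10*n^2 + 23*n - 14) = n^2 - 3*n + 2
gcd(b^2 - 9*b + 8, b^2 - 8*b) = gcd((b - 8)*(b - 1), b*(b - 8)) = b - 8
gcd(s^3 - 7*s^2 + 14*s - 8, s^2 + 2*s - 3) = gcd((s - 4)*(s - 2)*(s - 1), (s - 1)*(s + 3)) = s - 1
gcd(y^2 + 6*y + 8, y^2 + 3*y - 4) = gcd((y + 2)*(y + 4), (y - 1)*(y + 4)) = y + 4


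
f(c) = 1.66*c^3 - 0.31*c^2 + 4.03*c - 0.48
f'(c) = 4.98*c^2 - 0.62*c + 4.03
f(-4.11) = -137.53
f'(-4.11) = 90.70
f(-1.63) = -15.06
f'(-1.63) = 18.27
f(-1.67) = -15.81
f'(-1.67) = 18.95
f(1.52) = 10.76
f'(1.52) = 14.59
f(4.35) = 147.82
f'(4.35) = 95.57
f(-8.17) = -959.36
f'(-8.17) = 341.50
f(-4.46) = -171.89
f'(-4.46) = 105.86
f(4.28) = 141.24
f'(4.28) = 92.60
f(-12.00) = -2961.96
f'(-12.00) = 728.59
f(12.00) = 2871.72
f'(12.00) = 713.71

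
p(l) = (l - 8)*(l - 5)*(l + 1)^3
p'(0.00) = 107.00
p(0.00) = 40.00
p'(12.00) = 38363.00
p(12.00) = 61516.00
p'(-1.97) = 211.61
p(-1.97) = -63.42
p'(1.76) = 262.72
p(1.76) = 425.07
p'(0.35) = 164.23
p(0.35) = 87.52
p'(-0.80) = 6.01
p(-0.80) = 0.41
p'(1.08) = 254.53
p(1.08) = 244.11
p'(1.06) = 252.99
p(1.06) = 239.03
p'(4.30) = -436.80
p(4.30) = 385.59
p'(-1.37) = 25.31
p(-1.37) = -3.02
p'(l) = 3*(l - 8)*(l - 5)*(l + 1)^2 + (l - 8)*(l + 1)^3 + (l - 5)*(l + 1)^3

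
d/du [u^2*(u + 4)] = u*(3*u + 8)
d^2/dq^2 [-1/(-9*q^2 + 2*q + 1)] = 2*(81*q^2 - 18*q - 4*(9*q - 1)^2 - 9)/(-9*q^2 + 2*q + 1)^3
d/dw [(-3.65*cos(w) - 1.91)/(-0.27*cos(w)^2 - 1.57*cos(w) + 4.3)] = (0.9855*cos(w)^2 + 1.0314*cos(w) + 18.6937)*sin(w)/(0.0729*cos(w)^4 + 0.8478*cos(w)^3 + 0.1429*cos(w)^2 - 13.502*cos(w) + 18.49)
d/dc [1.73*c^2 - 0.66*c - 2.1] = 3.46*c - 0.66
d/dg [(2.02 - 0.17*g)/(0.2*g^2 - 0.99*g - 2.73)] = (0.034*g^2 - 0.808*g + 2.4639)/(0.04*g^4 - 0.396*g^3 - 0.1119*g^2 + 5.4054*g + 7.4529)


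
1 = 1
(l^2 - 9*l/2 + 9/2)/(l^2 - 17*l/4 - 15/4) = 2*(-2*l^2 + 9*l - 9)/(-4*l^2 + 17*l + 15)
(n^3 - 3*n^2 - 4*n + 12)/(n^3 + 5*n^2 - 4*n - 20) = (n - 3)/(n + 5)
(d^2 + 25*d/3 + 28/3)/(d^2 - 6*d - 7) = (3*d^2 + 25*d + 28)/(3*(d^2 - 6*d - 7))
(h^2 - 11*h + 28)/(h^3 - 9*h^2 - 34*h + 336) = (h - 4)/(h^2 - 2*h - 48)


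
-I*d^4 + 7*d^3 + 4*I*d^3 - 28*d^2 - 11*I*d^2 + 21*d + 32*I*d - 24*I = (d - 3)*(d - I)*(d + 8*I)*(-I*d + I)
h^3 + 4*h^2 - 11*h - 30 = (h - 3)*(h + 2)*(h + 5)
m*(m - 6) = m^2 - 6*m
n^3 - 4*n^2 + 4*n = n*(n - 2)^2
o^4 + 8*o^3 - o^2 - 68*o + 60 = (o - 2)*(o - 1)*(o + 5)*(o + 6)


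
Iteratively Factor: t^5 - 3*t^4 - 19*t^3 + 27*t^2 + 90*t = (t - 5)*(t^4 + 2*t^3 - 9*t^2 - 18*t) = t*(t - 5)*(t^3 + 2*t^2 - 9*t - 18) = t*(t - 5)*(t + 2)*(t^2 - 9) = t*(t - 5)*(t - 3)*(t + 2)*(t + 3)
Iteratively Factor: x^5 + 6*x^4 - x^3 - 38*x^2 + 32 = (x - 2)*(x^4 + 8*x^3 + 15*x^2 - 8*x - 16) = (x - 2)*(x + 4)*(x^3 + 4*x^2 - x - 4) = (x - 2)*(x - 1)*(x + 4)*(x^2 + 5*x + 4) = (x - 2)*(x - 1)*(x + 1)*(x + 4)*(x + 4)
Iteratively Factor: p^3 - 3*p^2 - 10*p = (p - 5)*(p^2 + 2*p) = (p - 5)*(p + 2)*(p)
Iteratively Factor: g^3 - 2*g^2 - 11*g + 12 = (g + 3)*(g^2 - 5*g + 4) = (g - 1)*(g + 3)*(g - 4)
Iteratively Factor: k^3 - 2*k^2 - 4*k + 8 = (k + 2)*(k^2 - 4*k + 4) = (k - 2)*(k + 2)*(k - 2)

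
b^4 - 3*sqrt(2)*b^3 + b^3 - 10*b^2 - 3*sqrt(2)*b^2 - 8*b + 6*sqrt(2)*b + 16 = (b - 1)*(b + 2)*(b - 4*sqrt(2))*(b + sqrt(2))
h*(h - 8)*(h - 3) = h^3 - 11*h^2 + 24*h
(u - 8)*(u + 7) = u^2 - u - 56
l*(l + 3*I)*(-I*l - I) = -I*l^3 + 3*l^2 - I*l^2 + 3*l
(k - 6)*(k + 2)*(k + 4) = k^3 - 28*k - 48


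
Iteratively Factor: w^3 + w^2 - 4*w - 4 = (w - 2)*(w^2 + 3*w + 2) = (w - 2)*(w + 2)*(w + 1)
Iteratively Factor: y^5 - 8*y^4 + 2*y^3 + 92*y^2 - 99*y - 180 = (y - 4)*(y^4 - 4*y^3 - 14*y^2 + 36*y + 45) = (y - 5)*(y - 4)*(y^3 + y^2 - 9*y - 9) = (y - 5)*(y - 4)*(y - 3)*(y^2 + 4*y + 3) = (y - 5)*(y - 4)*(y - 3)*(y + 1)*(y + 3)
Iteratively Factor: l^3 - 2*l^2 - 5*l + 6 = (l + 2)*(l^2 - 4*l + 3) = (l - 3)*(l + 2)*(l - 1)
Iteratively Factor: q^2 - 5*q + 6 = (q - 3)*(q - 2)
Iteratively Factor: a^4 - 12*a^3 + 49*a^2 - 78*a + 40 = (a - 5)*(a^3 - 7*a^2 + 14*a - 8) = (a - 5)*(a - 1)*(a^2 - 6*a + 8) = (a - 5)*(a - 4)*(a - 1)*(a - 2)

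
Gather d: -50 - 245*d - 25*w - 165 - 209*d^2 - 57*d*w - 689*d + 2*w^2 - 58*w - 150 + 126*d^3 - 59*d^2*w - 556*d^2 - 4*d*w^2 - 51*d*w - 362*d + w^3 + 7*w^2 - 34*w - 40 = 126*d^3 + d^2*(-59*w - 765) + d*(-4*w^2 - 108*w - 1296) + w^3 + 9*w^2 - 117*w - 405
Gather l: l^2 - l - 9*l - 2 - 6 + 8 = l^2 - 10*l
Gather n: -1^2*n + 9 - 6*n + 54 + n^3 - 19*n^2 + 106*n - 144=n^3 - 19*n^2 + 99*n - 81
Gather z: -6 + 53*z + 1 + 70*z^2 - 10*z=70*z^2 + 43*z - 5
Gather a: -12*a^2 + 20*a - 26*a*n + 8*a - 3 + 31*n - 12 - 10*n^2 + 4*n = -12*a^2 + a*(28 - 26*n) - 10*n^2 + 35*n - 15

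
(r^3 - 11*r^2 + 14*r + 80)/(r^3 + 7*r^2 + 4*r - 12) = (r^2 - 13*r + 40)/(r^2 + 5*r - 6)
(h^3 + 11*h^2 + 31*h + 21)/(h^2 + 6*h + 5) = (h^2 + 10*h + 21)/(h + 5)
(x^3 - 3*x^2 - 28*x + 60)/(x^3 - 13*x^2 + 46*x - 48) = (x^2 - x - 30)/(x^2 - 11*x + 24)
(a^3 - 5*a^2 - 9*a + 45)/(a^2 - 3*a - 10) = (a^2 - 9)/(a + 2)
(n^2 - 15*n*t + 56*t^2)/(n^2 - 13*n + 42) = (n^2 - 15*n*t + 56*t^2)/(n^2 - 13*n + 42)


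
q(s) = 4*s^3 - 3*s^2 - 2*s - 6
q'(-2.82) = 110.35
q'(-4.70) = 291.28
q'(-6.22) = 499.58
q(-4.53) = -430.34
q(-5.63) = -803.64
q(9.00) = 2649.00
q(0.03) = -6.06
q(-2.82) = -113.92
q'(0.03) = -2.17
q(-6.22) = -1072.19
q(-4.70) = -478.16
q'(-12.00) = 1798.00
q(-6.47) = -1202.00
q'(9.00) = 916.00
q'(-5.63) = 412.14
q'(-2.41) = 82.16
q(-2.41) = -74.59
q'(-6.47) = 539.15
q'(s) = 12*s^2 - 6*s - 2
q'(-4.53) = 271.43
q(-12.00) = -7326.00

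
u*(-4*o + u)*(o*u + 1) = -4*o^2*u^2 + o*u^3 - 4*o*u + u^2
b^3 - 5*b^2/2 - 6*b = b*(b - 4)*(b + 3/2)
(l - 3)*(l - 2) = l^2 - 5*l + 6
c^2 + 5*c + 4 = (c + 1)*(c + 4)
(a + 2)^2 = a^2 + 4*a + 4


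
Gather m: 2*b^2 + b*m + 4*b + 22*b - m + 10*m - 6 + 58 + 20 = 2*b^2 + 26*b + m*(b + 9) + 72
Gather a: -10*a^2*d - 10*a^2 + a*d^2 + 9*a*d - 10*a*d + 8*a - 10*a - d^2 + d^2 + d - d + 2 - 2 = a^2*(-10*d - 10) + a*(d^2 - d - 2)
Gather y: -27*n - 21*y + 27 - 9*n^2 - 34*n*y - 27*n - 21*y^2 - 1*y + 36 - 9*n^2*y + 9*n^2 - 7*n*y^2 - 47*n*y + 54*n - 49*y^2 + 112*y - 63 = y^2*(-7*n - 70) + y*(-9*n^2 - 81*n + 90)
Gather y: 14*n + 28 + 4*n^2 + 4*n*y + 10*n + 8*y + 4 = 4*n^2 + 24*n + y*(4*n + 8) + 32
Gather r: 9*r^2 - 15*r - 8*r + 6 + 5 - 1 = 9*r^2 - 23*r + 10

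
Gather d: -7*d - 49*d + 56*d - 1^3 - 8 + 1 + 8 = 0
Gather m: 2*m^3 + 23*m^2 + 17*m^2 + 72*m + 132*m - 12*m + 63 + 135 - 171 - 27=2*m^3 + 40*m^2 + 192*m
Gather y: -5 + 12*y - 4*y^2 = -4*y^2 + 12*y - 5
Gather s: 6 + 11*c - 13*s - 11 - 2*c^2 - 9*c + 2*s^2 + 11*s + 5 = -2*c^2 + 2*c + 2*s^2 - 2*s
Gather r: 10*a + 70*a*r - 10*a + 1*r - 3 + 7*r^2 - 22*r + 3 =7*r^2 + r*(70*a - 21)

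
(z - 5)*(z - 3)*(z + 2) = z^3 - 6*z^2 - z + 30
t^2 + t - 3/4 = (t - 1/2)*(t + 3/2)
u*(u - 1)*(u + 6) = u^3 + 5*u^2 - 6*u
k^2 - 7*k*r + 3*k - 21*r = (k + 3)*(k - 7*r)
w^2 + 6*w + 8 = (w + 2)*(w + 4)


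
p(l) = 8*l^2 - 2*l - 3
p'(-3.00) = -50.00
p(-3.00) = 75.00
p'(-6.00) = -98.00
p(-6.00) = 297.00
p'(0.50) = 6.00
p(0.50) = -2.00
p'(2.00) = 30.00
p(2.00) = 25.00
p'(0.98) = 13.68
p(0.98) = 2.72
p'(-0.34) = -7.44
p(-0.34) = -1.40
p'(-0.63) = -12.08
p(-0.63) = 1.44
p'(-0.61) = -11.76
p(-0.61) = 1.20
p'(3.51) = 54.16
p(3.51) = 88.54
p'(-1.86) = -31.76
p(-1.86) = 28.40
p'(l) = 16*l - 2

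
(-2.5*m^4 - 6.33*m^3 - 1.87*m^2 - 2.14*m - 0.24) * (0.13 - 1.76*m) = 4.4*m^5 + 10.8158*m^4 + 2.4683*m^3 + 3.5233*m^2 + 0.1442*m - 0.0312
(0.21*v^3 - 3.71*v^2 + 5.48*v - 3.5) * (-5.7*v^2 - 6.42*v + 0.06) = -1.197*v^5 + 19.7988*v^4 - 7.4052*v^3 - 15.4542*v^2 + 22.7988*v - 0.21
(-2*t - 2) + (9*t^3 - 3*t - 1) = 9*t^3 - 5*t - 3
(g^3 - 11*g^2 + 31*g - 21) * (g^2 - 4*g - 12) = g^5 - 15*g^4 + 63*g^3 - 13*g^2 - 288*g + 252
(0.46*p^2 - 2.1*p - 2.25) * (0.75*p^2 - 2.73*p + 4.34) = 0.345*p^4 - 2.8308*p^3 + 6.0419*p^2 - 2.9715*p - 9.765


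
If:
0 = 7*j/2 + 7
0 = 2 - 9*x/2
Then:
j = -2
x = 4/9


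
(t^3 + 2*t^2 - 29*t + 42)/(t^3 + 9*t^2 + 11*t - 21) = (t^2 - 5*t + 6)/(t^2 + 2*t - 3)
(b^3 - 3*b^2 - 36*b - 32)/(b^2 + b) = b - 4 - 32/b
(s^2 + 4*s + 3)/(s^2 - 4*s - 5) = (s + 3)/(s - 5)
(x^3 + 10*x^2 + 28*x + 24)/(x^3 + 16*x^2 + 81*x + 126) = (x^2 + 4*x + 4)/(x^2 + 10*x + 21)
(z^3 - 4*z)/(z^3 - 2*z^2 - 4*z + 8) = z/(z - 2)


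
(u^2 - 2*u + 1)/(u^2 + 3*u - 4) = (u - 1)/(u + 4)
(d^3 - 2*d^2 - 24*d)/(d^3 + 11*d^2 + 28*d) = (d - 6)/(d + 7)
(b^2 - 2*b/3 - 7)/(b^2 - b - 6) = (b + 7/3)/(b + 2)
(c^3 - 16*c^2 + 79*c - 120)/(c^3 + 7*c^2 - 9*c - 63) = (c^2 - 13*c + 40)/(c^2 + 10*c + 21)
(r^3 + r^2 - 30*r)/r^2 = r + 1 - 30/r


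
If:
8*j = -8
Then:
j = -1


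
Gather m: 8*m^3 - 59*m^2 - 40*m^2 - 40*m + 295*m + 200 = 8*m^3 - 99*m^2 + 255*m + 200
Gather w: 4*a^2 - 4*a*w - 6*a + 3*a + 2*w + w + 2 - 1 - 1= 4*a^2 - 3*a + w*(3 - 4*a)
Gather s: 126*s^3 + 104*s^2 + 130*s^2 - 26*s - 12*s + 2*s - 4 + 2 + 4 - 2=126*s^3 + 234*s^2 - 36*s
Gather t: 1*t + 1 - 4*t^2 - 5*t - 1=-4*t^2 - 4*t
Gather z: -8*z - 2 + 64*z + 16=56*z + 14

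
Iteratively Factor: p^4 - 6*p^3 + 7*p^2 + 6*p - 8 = (p - 2)*(p^3 - 4*p^2 - p + 4) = (p - 2)*(p + 1)*(p^2 - 5*p + 4) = (p - 2)*(p - 1)*(p + 1)*(p - 4)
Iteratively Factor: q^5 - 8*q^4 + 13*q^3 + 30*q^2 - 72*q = (q)*(q^4 - 8*q^3 + 13*q^2 + 30*q - 72) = q*(q - 3)*(q^3 - 5*q^2 - 2*q + 24) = q*(q - 3)*(q + 2)*(q^2 - 7*q + 12) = q*(q - 3)^2*(q + 2)*(q - 4)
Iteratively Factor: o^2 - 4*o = (o - 4)*(o)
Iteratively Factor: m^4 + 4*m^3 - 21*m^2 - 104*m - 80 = (m + 1)*(m^3 + 3*m^2 - 24*m - 80) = (m + 1)*(m + 4)*(m^2 - m - 20) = (m + 1)*(m + 4)^2*(m - 5)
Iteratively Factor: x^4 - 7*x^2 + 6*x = (x - 2)*(x^3 + 2*x^2 - 3*x) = (x - 2)*(x + 3)*(x^2 - x) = x*(x - 2)*(x + 3)*(x - 1)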